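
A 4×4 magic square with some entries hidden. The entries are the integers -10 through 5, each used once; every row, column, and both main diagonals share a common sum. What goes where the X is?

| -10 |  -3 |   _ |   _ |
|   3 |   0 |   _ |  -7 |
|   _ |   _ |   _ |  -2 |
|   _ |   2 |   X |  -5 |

The entries are -10 through 5, which sum to -40, so each line sums to -40/4 = -10.
Using row 2: 3 + 0 + (-7) + ? → (2,3) = -10 − (-4) = -6.
The remaining cell in column 2 is (3,2) = -10 − (-1) = -9.
Column 4 needs -10; the known cells sum to -14, so (1,4) = 4.
Using main diagonal: -10 + 0 + (-5) + ? → (3,3) = -10 − (-15) = 5.
From anti-diagonal, -10 − (4 + (-6) + (-9)) gives (4,1) = 1.
Row 1 must total -10; the given cells sum to -9, so (1,3) = -1.
Row 3 needs -10; the known cells sum to -6, so (3,1) = -4.
Row 4 needs -10; the known cells sum to -2, so (4,3) = -8.

-8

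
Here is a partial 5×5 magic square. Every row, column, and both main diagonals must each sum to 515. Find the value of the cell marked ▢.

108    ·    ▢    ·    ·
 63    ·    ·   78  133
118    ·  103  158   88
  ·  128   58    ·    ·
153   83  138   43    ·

68

Using row 3: 118 + 103 + 158 + 88 + ? → (3,2) = 515 − 467 = 48.
From row 5, 515 − (153 + 83 + 138 + 43) gives (5,5) = 98.
Column 1 must total 515; the given cells sum to 442, so (4,1) = 73.
From anti-diagonal, 515 − (78 + 103 + 128 + 153) gives (1,5) = 53.
The remaining cell in column 5 is (4,5) = 515 − 372 = 143.
From row 4, 515 − (73 + 128 + 58 + 143) gives (4,4) = 113.
The remaining cell in column 4 is (1,4) = 515 − 392 = 123.
The remaining cell in main diagonal is (2,2) = 515 − 422 = 93.
Row 2 needs 515; the known cells sum to 367, so (2,3) = 148.
Column 2 needs 515; the known cells sum to 352, so (1,2) = 163.
Using column 3: 148 + 103 + 58 + 138 + ? → (1,3) = 515 − 447 = 68.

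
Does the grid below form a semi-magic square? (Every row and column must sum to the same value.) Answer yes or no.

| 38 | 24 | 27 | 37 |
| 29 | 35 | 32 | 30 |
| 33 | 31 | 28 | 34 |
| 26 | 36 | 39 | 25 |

Row 1: 38 + 24 + 27 + 37 = 126.
Row 2: 29 + 35 + 32 + 30 = 126.
Row 3: 33 + 31 + 28 + 34 = 126.
Row 4: 26 + 36 + 39 + 25 = 126.
Column 1: 38 + 29 + 33 + 26 = 126.
Column 2: 24 + 35 + 31 + 36 = 126.
Column 3: 27 + 32 + 28 + 39 = 126.
Column 4: 37 + 30 + 34 + 25 = 126.
All lines sum to 126.

Yes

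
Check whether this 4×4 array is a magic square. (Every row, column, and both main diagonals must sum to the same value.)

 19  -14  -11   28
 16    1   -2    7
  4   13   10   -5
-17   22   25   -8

Yes

Row 1: 19 + (-14) + (-11) + 28 = 22.
Row 2: 16 + 1 + (-2) + 7 = 22.
Row 3: 4 + 13 + 10 + (-5) = 22.
Row 4: -17 + 22 + 25 + (-8) = 22.
Column 1: 19 + 16 + 4 + (-17) = 22.
Column 2: -14 + 1 + 13 + 22 = 22.
Column 3: -11 + (-2) + 10 + 25 = 22.
Column 4: 28 + 7 + (-5) + (-8) = 22.
Main diagonal: 19 + 1 + 10 + (-8) = 22.
Anti-diagonal: 28 + (-2) + 13 + (-17) = 22.
All lines sum to 22.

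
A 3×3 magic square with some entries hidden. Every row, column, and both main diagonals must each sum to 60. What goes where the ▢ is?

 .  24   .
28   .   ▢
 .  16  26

Row 3: 16 + 26 + ? = 60, so (3,1) = 18.
Using column 1: 28 + 18 + ? → (1,1) = 60 − 46 = 14.
From column 2, 60 − (24 + 16) gives (2,2) = 20.
Anti-diagonal must total 60; the given cells sum to 38, so (1,3) = 22.
From row 2, 60 − (28 + 20) gives (2,3) = 12.

12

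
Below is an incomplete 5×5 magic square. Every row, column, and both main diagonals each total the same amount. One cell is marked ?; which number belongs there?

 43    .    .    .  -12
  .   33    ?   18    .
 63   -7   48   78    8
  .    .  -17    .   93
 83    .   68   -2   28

Row 3 is complete and sums to 190; that is the magic constant.
Row 5 must total 190; the given cells sum to 177, so (5,2) = 13.
From column 5, 190 − (-12 + 8 + 93 + 28) gives (2,5) = 73.
The remaining cell in main diagonal is (4,4) = 190 − 152 = 38.
Anti-diagonal must total 190; the given cells sum to 137, so (4,2) = 53.
Row 4 needs 190; the known cells sum to 167, so (4,1) = 23.
Column 1 needs 190; the known cells sum to 212, so (2,1) = -22.
Using column 2: 33 + (-7) + 53 + 13 + ? → (1,2) = 190 − 92 = 98.
Column 4 needs 190; the known cells sum to 132, so (1,4) = 58.
From row 1, 190 − (43 + 98 + 58 + (-12)) gives (1,3) = 3.
Row 2: -22 + 33 + 18 + 73 + ? = 190, so (2,3) = 88.

88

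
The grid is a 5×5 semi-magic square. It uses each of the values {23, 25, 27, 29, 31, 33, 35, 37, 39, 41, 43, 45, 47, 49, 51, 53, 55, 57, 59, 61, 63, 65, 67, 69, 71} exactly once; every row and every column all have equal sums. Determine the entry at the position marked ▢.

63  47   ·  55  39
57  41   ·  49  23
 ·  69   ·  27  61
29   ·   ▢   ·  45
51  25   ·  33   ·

37

The 25 entries sum to 1175, so each line sums to 1175/5 = 235.
From row 1, 235 − (63 + 47 + 55 + 39) gives (1,3) = 31.
From row 2, 235 − (57 + 41 + 49 + 23) gives (2,3) = 65.
Column 1 must total 235; the given cells sum to 200, so (3,1) = 35.
Using column 2: 47 + 41 + 69 + 25 + ? → (4,2) = 235 − 182 = 53.
Using column 4: 55 + 49 + 27 + 33 + ? → (4,4) = 235 − 164 = 71.
Column 5: 39 + 23 + 61 + 45 + ? = 235, so (5,5) = 67.
Using row 3: 35 + 69 + 27 + 61 + ? → (3,3) = 235 − 192 = 43.
The remaining cell in row 4 is (4,3) = 235 − 198 = 37.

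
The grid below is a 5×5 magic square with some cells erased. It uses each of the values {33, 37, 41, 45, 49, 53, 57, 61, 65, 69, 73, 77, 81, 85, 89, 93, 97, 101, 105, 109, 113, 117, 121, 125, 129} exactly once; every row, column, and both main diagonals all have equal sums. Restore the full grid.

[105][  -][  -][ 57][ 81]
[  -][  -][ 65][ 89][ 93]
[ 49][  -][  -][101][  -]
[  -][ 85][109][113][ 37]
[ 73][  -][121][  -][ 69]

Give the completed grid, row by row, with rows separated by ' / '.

The 25 entries sum to 2025, so each line sums to 2025/5 = 405.
Row 4 needs 405; the known cells sum to 344, so (4,1) = 61.
Column 1 must total 405; the given cells sum to 288, so (2,1) = 117.
Using column 4: 57 + 89 + 101 + 113 + ? → (5,4) = 405 − 360 = 45.
Column 5 needs 405; the known cells sum to 280, so (3,5) = 125.
Using anti-diagonal: 81 + 89 + 85 + 73 + ? → (3,3) = 405 − 328 = 77.
Row 2: 117 + 65 + 89 + 93 + ? = 405, so (2,2) = 41.
Using row 3: 49 + 77 + 101 + 125 + ? → (3,2) = 405 − 352 = 53.
Row 5: 73 + 121 + 45 + 69 + ? = 405, so (5,2) = 97.
Column 2 must total 405; the given cells sum to 276, so (1,2) = 129.
Column 3 needs 405; the known cells sum to 372, so (1,3) = 33.

105 129 33 57 81 / 117 41 65 89 93 / 49 53 77 101 125 / 61 85 109 113 37 / 73 97 121 45 69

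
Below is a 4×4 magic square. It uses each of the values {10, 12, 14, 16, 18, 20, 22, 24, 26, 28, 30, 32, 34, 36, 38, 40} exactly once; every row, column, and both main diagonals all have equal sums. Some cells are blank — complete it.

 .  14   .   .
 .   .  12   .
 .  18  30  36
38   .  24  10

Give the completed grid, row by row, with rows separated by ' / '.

20 14 34 32 / 26 40 12 22 / 16 18 30 36 / 38 28 24 10

The 16 entries sum to 400, so each line sums to 400/4 = 100.
Row 3: 18 + 30 + 36 + ? = 100, so (3,1) = 16.
Using row 4: 38 + 24 + 10 + ? → (4,2) = 100 − 72 = 28.
Column 2: 14 + 18 + 28 + ? = 100, so (2,2) = 40.
Using column 3: 12 + 30 + 24 + ? → (1,3) = 100 − 66 = 34.
Main diagonal needs 100; the known cells sum to 80, so (1,1) = 20.
Using anti-diagonal: 12 + 18 + 38 + ? → (1,4) = 100 − 68 = 32.
Column 1: 20 + 16 + 38 + ? = 100, so (2,1) = 26.
The remaining cell in column 4 is (2,4) = 100 − 78 = 22.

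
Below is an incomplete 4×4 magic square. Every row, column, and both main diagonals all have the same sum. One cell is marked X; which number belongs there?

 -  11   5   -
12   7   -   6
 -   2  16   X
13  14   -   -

Column 2 is complete and sums to 34; that is the magic constant.
Row 2: 12 + 7 + 6 + ? = 34, so (2,3) = 9.
Column 3 needs 34; the known cells sum to 30, so (4,3) = 4.
Anti-diagonal needs 34; the known cells sum to 24, so (1,4) = 10.
Row 1 needs 34; the known cells sum to 26, so (1,1) = 8.
From row 4, 34 − (13 + 14 + 4) gives (4,4) = 3.
Column 1: 8 + 12 + 13 + ? = 34, so (3,1) = 1.
Column 4: 10 + 6 + 3 + ? = 34, so (3,4) = 15.

15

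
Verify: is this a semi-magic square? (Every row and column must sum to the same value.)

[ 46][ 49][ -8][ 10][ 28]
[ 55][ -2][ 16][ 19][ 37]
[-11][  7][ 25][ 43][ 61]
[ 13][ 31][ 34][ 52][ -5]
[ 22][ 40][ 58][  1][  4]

Row 1: 46 + 49 + (-8) + 10 + 28 = 125.
Row 2: 55 + (-2) + 16 + 19 + 37 = 125.
Row 3: -11 + 7 + 25 + 43 + 61 = 125.
Row 4: 13 + 31 + 34 + 52 + (-5) = 125.
Row 5: 22 + 40 + 58 + 1 + 4 = 125.
Column 1: 46 + 55 + (-11) + 13 + 22 = 125.
Column 2: 49 + (-2) + 7 + 31 + 40 = 125.
Column 3: -8 + 16 + 25 + 34 + 58 = 125.
Column 4: 10 + 19 + 43 + 52 + 1 = 125.
Column 5: 28 + 37 + 61 + (-5) + 4 = 125.
All lines sum to 125.

Yes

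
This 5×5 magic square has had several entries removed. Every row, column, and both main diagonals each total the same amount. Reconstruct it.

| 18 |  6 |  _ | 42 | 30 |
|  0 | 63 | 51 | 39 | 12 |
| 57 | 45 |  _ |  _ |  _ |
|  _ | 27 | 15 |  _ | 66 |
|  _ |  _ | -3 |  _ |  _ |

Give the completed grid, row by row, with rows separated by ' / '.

18 6 69 42 30 / 0 63 51 39 12 / 57 45 33 21 9 / 54 27 15 3 66 / 36 24 -3 60 48

Row 2 is already complete: 0 + 63 + 51 + 39 + 12 = 165, so that is the magic constant.
Row 1 needs 165; the known cells sum to 96, so (1,3) = 69.
From column 2, 165 − (6 + 63 + 45 + 27) gives (5,2) = 24.
Column 3 needs 165; the known cells sum to 132, so (3,3) = 33.
Anti-diagonal must total 165; the given cells sum to 129, so (5,1) = 36.
Column 1 needs 165; the known cells sum to 111, so (4,1) = 54.
Row 4: 54 + 27 + 15 + 66 + ? = 165, so (4,4) = 3.
Main diagonal: 18 + 63 + 33 + 3 + ? = 165, so (5,5) = 48.
Row 5: 36 + 24 + (-3) + 48 + ? = 165, so (5,4) = 60.
Column 4: 42 + 39 + 3 + 60 + ? = 165, so (3,4) = 21.
Column 5: 30 + 12 + 66 + 48 + ? = 165, so (3,5) = 9.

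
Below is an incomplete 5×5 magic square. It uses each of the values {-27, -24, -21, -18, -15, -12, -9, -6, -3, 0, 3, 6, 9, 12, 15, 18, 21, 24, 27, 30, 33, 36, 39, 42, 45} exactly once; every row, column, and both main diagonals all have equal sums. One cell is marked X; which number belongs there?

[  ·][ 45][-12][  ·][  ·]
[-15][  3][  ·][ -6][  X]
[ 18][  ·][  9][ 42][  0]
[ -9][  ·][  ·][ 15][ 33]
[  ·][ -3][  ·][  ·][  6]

The 25 entries sum to 225, so each line sums to 225/5 = 45.
Row 3 must total 45; the given cells sum to 69, so (3,2) = -24.
Using column 2: 45 + 3 + (-24) + (-3) + ? → (4,2) = 45 − 21 = 24.
From main diagonal, 45 − (3 + 9 + 15 + 6) gives (1,1) = 12.
From row 4, 45 − (-9 + 24 + 15 + 33) gives (4,3) = -18.
Column 1 needs 45; the known cells sum to 6, so (5,1) = 39.
From anti-diagonal, 45 − (-6 + 9 + 24 + 39) gives (1,5) = -21.
Row 1 needs 45; the known cells sum to 24, so (1,4) = 21.
From column 4, 45 − (21 + (-6) + 42 + 15) gives (5,4) = -27.
From column 5, 45 − (-21 + 0 + 33 + 6) gives (2,5) = 27.

27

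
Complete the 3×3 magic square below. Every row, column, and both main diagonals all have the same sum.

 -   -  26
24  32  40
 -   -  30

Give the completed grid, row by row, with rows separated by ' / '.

34 36 26 / 24 32 40 / 38 28 30

Column 3 is already complete: 26 + 40 + 30 = 96, so that is the magic constant.
The remaining cell in main diagonal is (1,1) = 96 − 62 = 34.
Anti-diagonal needs 96; the known cells sum to 58, so (3,1) = 38.
From row 1, 96 − (34 + 26) gives (1,2) = 36.
Row 3 needs 96; the known cells sum to 68, so (3,2) = 28.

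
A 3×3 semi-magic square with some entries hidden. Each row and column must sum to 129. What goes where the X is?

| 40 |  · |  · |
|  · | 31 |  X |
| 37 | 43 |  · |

Using row 3: 37 + 43 + ? → (3,3) = 129 − 80 = 49.
Column 1 must total 129; the given cells sum to 77, so (2,1) = 52.
Column 2 must total 129; the given cells sum to 74, so (1,2) = 55.
Row 1 needs 129; the known cells sum to 95, so (1,3) = 34.
Row 2 needs 129; the known cells sum to 83, so (2,3) = 46.

46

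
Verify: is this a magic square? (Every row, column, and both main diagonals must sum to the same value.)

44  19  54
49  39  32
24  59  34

No — column 3 sums to 120 but anti-diagonal sums to 117.

Row 1: 44 + 19 + 54 = 117.
Row 2: 49 + 39 + 32 = 120.
Row 3: 24 + 59 + 34 = 117.
Column 1: 44 + 49 + 24 = 117.
Column 2: 19 + 39 + 59 = 117.
Column 3: 54 + 32 + 34 = 120.
Main diagonal: 44 + 39 + 34 = 117.
Anti-diagonal: 54 + 39 + 24 = 117.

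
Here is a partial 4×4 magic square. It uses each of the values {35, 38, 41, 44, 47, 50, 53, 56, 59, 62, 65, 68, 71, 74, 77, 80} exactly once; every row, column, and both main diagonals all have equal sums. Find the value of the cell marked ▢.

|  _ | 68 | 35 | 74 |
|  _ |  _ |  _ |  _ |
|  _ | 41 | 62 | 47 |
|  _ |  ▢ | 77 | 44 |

50

The 16 entries sum to 920, so each line sums to 920/4 = 230.
Using row 1: 68 + 35 + 74 + ? → (1,1) = 230 − 177 = 53.
Row 3 needs 230; the known cells sum to 150, so (3,1) = 80.
The remaining cell in column 3 is (2,3) = 230 − 174 = 56.
Using column 4: 74 + 47 + 44 + ? → (2,4) = 230 − 165 = 65.
Main diagonal must total 230; the given cells sum to 159, so (2,2) = 71.
The remaining cell in anti-diagonal is (4,1) = 230 − 171 = 59.
Using row 2: 71 + 56 + 65 + ? → (2,1) = 230 − 192 = 38.
The remaining cell in row 4 is (4,2) = 230 − 180 = 50.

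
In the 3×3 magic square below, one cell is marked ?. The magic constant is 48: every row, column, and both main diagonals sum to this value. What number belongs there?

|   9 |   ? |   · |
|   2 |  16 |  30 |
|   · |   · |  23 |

44

Column 1: 9 + 2 + ? = 48, so (3,1) = 37.
Using column 3: 30 + 23 + ? → (1,3) = 48 − 53 = -5.
Row 1 must total 48; the given cells sum to 4, so (1,2) = 44.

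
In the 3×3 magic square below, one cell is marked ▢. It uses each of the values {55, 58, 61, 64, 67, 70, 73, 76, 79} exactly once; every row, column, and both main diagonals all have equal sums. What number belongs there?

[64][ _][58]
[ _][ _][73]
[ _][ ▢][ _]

The 9 entries sum to 603, so each line sums to 603/3 = 201.
Row 1: 64 + 58 + ? = 201, so (1,2) = 79.
Column 3 must total 201; the given cells sum to 131, so (3,3) = 70.
The remaining cell in main diagonal is (2,2) = 201 − 134 = 67.
Using anti-diagonal: 58 + 67 + ? → (3,1) = 201 − 125 = 76.
Row 2 must total 201; the given cells sum to 140, so (2,1) = 61.
Using row 3: 76 + 70 + ? → (3,2) = 201 − 146 = 55.

55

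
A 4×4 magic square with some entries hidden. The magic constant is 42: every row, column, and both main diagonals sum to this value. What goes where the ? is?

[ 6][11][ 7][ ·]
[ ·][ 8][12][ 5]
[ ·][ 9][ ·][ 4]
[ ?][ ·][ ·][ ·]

Using row 1: 6 + 11 + 7 + ? → (1,4) = 42 − 24 = 18.
The remaining cell in row 2 is (2,1) = 42 − 25 = 17.
From column 2, 42 − (11 + 8 + 9) gives (4,2) = 14.
Using column 4: 18 + 5 + 4 + ? → (4,4) = 42 − 27 = 15.
From main diagonal, 42 − (6 + 8 + 15) gives (3,3) = 13.
From anti-diagonal, 42 − (18 + 12 + 9) gives (4,1) = 3.

3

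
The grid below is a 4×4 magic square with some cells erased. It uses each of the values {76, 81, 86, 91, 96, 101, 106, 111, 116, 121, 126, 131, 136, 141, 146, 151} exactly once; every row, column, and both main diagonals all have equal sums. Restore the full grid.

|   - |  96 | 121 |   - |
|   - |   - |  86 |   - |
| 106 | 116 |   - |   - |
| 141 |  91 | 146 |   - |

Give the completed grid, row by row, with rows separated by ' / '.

The 16 entries sum to 1816, so each line sums to 1816/4 = 454.
Row 4 needs 454; the known cells sum to 378, so (4,4) = 76.
Column 2 needs 454; the known cells sum to 303, so (2,2) = 151.
Column 3: 121 + 86 + 146 + ? = 454, so (3,3) = 101.
Main diagonal must total 454; the given cells sum to 328, so (1,1) = 126.
Using anti-diagonal: 86 + 116 + 141 + ? → (1,4) = 454 − 343 = 111.
The remaining cell in row 3 is (3,4) = 454 − 323 = 131.
Column 1 must total 454; the given cells sum to 373, so (2,1) = 81.
Column 4: 111 + 131 + 76 + ? = 454, so (2,4) = 136.

126 96 121 111 / 81 151 86 136 / 106 116 101 131 / 141 91 146 76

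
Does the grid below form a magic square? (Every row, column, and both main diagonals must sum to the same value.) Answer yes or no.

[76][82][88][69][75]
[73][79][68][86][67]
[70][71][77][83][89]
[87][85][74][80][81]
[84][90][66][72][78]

No — row 3 sums to 390 but column 3 sums to 373.

Row 1: 76 + 82 + 88 + 69 + 75 = 390.
Row 2: 73 + 79 + 68 + 86 + 67 = 373.
Row 3: 70 + 71 + 77 + 83 + 89 = 390.
Row 4: 87 + 85 + 74 + 80 + 81 = 407.
Row 5: 84 + 90 + 66 + 72 + 78 = 390.
Column 1: 76 + 73 + 70 + 87 + 84 = 390.
Column 2: 82 + 79 + 71 + 85 + 90 = 407.
Column 3: 88 + 68 + 77 + 74 + 66 = 373.
Column 4: 69 + 86 + 83 + 80 + 72 = 390.
Column 5: 75 + 67 + 89 + 81 + 78 = 390.
Main diagonal: 76 + 79 + 77 + 80 + 78 = 390.
Anti-diagonal: 75 + 86 + 77 + 85 + 84 = 407.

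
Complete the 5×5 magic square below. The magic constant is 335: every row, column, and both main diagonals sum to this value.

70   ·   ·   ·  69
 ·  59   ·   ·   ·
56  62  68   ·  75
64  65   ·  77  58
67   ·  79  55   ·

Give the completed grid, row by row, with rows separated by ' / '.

70 76 57 63 69 / 78 59 60 66 72 / 56 62 68 74 75 / 64 65 71 77 58 / 67 73 79 55 61

From row 3, 335 − (56 + 62 + 68 + 75) gives (3,4) = 74.
Using row 4: 64 + 65 + 77 + 58 + ? → (4,3) = 335 − 264 = 71.
Column 1 must total 335; the given cells sum to 257, so (2,1) = 78.
From main diagonal, 335 − (70 + 59 + 68 + 77) gives (5,5) = 61.
From anti-diagonal, 335 − (69 + 68 + 65 + 67) gives (2,4) = 66.
Row 5 must total 335; the given cells sum to 262, so (5,2) = 73.
The remaining cell in column 2 is (1,2) = 335 − 259 = 76.
Column 4: 66 + 74 + 77 + 55 + ? = 335, so (1,4) = 63.
From column 5, 335 − (69 + 75 + 58 + 61) gives (2,5) = 72.
Using row 1: 70 + 76 + 63 + 69 + ? → (1,3) = 335 − 278 = 57.
Row 2: 78 + 59 + 66 + 72 + ? = 335, so (2,3) = 60.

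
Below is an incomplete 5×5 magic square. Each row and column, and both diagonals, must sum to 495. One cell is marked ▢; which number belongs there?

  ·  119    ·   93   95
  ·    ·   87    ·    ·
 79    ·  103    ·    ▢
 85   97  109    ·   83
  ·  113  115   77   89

Row 4: 85 + 97 + 109 + 83 + ? = 495, so (4,4) = 121.
Row 5 needs 495; the known cells sum to 394, so (5,1) = 101.
The remaining cell in column 3 is (1,3) = 495 − 414 = 81.
Using anti-diagonal: 95 + 103 + 97 + 101 + ? → (2,4) = 495 − 396 = 99.
Using row 1: 119 + 81 + 93 + 95 + ? → (1,1) = 495 − 388 = 107.
Column 1 must total 495; the given cells sum to 372, so (2,1) = 123.
Column 4 must total 495; the given cells sum to 390, so (3,4) = 105.
The remaining cell in main diagonal is (2,2) = 495 − 420 = 75.
Using row 2: 123 + 75 + 87 + 99 + ? → (2,5) = 495 − 384 = 111.
Column 2: 119 + 75 + 97 + 113 + ? = 495, so (3,2) = 91.
From column 5, 495 − (95 + 111 + 83 + 89) gives (3,5) = 117.

117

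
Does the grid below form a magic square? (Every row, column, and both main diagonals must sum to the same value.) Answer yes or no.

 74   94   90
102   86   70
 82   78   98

Row 1: 74 + 94 + 90 = 258.
Row 2: 102 + 86 + 70 = 258.
Row 3: 82 + 78 + 98 = 258.
Column 1: 74 + 102 + 82 = 258.
Column 2: 94 + 86 + 78 = 258.
Column 3: 90 + 70 + 98 = 258.
Main diagonal: 74 + 86 + 98 = 258.
Anti-diagonal: 90 + 86 + 82 = 258.
All lines sum to 258.

Yes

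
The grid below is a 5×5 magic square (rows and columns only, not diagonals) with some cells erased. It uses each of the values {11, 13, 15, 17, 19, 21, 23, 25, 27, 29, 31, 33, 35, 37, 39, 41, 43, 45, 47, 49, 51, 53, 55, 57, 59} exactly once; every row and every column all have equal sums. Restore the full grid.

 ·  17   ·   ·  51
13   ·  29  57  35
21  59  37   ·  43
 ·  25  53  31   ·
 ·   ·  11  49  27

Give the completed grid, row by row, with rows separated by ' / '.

39 17 45 23 51 / 13 41 29 57 35 / 21 59 37 15 43 / 47 25 53 31 19 / 55 33 11 49 27

The 25 entries sum to 875, so each line sums to 875/5 = 175.
The remaining cell in row 2 is (2,2) = 175 − 134 = 41.
Row 3 needs 175; the known cells sum to 160, so (3,4) = 15.
Column 2: 17 + 41 + 59 + 25 + ? = 175, so (5,2) = 33.
Column 3 must total 175; the given cells sum to 130, so (1,3) = 45.
Column 4 needs 175; the known cells sum to 152, so (1,4) = 23.
Column 5 needs 175; the known cells sum to 156, so (4,5) = 19.
Row 1 needs 175; the known cells sum to 136, so (1,1) = 39.
From row 4, 175 − (25 + 53 + 31 + 19) gives (4,1) = 47.
Row 5 must total 175; the given cells sum to 120, so (5,1) = 55.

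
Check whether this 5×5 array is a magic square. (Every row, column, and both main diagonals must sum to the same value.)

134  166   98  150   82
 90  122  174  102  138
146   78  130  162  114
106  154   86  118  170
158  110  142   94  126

No — column 4 sums to 626 but row 5 sums to 630.

Row 1: 134 + 166 + 98 + 150 + 82 = 630.
Row 2: 90 + 122 + 174 + 102 + 138 = 626.
Row 3: 146 + 78 + 130 + 162 + 114 = 630.
Row 4: 106 + 154 + 86 + 118 + 170 = 634.
Row 5: 158 + 110 + 142 + 94 + 126 = 630.
Column 1: 134 + 90 + 146 + 106 + 158 = 634.
Column 2: 166 + 122 + 78 + 154 + 110 = 630.
Column 3: 98 + 174 + 130 + 86 + 142 = 630.
Column 4: 150 + 102 + 162 + 118 + 94 = 626.
Column 5: 82 + 138 + 114 + 170 + 126 = 630.
Main diagonal: 134 + 122 + 130 + 118 + 126 = 630.
Anti-diagonal: 82 + 102 + 130 + 154 + 158 = 626.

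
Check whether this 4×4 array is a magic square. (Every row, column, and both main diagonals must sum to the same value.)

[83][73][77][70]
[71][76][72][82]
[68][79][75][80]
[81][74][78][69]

Row 1: 83 + 73 + 77 + 70 = 303.
Row 2: 71 + 76 + 72 + 82 = 301.
Row 3: 68 + 79 + 75 + 80 = 302.
Row 4: 81 + 74 + 78 + 69 = 302.
Column 1: 83 + 71 + 68 + 81 = 303.
Column 2: 73 + 76 + 79 + 74 = 302.
Column 3: 77 + 72 + 75 + 78 = 302.
Column 4: 70 + 82 + 80 + 69 = 301.
Main diagonal: 83 + 76 + 75 + 69 = 303.
Anti-diagonal: 70 + 72 + 79 + 81 = 302.

No — row 4 sums to 302 but column 1 sums to 303.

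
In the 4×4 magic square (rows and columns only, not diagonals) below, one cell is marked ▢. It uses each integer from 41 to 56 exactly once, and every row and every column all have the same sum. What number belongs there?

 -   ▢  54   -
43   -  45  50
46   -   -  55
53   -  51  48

47

The entries are 41 through 56, which sum to 776, so each line sums to 776/4 = 194.
Row 2: 43 + 45 + 50 + ? = 194, so (2,2) = 56.
From row 4, 194 − (53 + 51 + 48) gives (4,2) = 42.
Column 1 must total 194; the given cells sum to 142, so (1,1) = 52.
Column 3 needs 194; the known cells sum to 150, so (3,3) = 44.
From column 4, 194 − (50 + 55 + 48) gives (1,4) = 41.
The remaining cell in row 1 is (1,2) = 194 − 147 = 47.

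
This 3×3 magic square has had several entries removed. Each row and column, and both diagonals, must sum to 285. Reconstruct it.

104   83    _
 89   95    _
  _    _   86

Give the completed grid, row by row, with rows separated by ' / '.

Row 1: 104 + 83 + ? = 285, so (1,3) = 98.
Row 2 must total 285; the given cells sum to 184, so (2,3) = 101.
From column 1, 285 − (104 + 89) gives (3,1) = 92.
The remaining cell in column 2 is (3,2) = 285 − 178 = 107.

104 83 98 / 89 95 101 / 92 107 86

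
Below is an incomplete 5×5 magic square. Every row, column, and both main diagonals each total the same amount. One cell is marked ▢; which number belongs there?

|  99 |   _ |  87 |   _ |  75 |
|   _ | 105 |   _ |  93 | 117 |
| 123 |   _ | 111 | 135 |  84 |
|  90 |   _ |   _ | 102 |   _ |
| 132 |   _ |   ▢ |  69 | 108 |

Main diagonal is complete and sums to 525; that is the magic constant.
The remaining cell in row 3 is (3,2) = 525 − 453 = 72.
Column 1: 99 + 123 + 90 + 132 + ? = 525, so (2,1) = 81.
Column 4: 93 + 135 + 102 + 69 + ? = 525, so (1,4) = 126.
Column 5 must total 525; the given cells sum to 384, so (4,5) = 141.
Anti-diagonal: 75 + 93 + 111 + 132 + ? = 525, so (4,2) = 114.
From row 1, 525 − (99 + 87 + 126 + 75) gives (1,2) = 138.
Row 2 must total 525; the given cells sum to 396, so (2,3) = 129.
Row 4 needs 525; the known cells sum to 447, so (4,3) = 78.
From column 2, 525 − (138 + 105 + 72 + 114) gives (5,2) = 96.
From column 3, 525 − (87 + 129 + 111 + 78) gives (5,3) = 120.

120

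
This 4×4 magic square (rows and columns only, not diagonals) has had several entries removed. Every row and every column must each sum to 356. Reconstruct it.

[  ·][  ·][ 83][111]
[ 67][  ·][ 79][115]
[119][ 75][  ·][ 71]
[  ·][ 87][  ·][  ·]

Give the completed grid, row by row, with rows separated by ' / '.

Row 2 needs 356; the known cells sum to 261, so (2,2) = 95.
Row 3: 119 + 75 + 71 + ? = 356, so (3,3) = 91.
Using column 2: 95 + 75 + 87 + ? → (1,2) = 356 − 257 = 99.
Column 3 needs 356; the known cells sum to 253, so (4,3) = 103.
Using column 4: 111 + 115 + 71 + ? → (4,4) = 356 − 297 = 59.
Row 1 must total 356; the given cells sum to 293, so (1,1) = 63.
The remaining cell in row 4 is (4,1) = 356 − 249 = 107.

63 99 83 111 / 67 95 79 115 / 119 75 91 71 / 107 87 103 59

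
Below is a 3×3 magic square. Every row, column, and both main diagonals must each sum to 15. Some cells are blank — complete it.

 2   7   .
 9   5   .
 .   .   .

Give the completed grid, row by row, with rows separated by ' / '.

2 7 6 / 9 5 1 / 4 3 8

Row 1 needs 15; the known cells sum to 9, so (1,3) = 6.
Row 2 must total 15; the given cells sum to 14, so (2,3) = 1.
The remaining cell in column 1 is (3,1) = 15 − 11 = 4.
Using column 2: 7 + 5 + ? → (3,2) = 15 − 12 = 3.
Column 3 must total 15; the given cells sum to 7, so (3,3) = 8.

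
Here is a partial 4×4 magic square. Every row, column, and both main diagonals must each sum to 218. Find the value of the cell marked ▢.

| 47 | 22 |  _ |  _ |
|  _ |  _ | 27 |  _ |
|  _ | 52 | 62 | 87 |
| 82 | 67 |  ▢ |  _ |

Row 3 must total 218; the given cells sum to 201, so (3,1) = 17.
Column 1: 47 + 17 + 82 + ? = 218, so (2,1) = 72.
Column 2 must total 218; the given cells sum to 141, so (2,2) = 77.
The remaining cell in main diagonal is (4,4) = 218 − 186 = 32.
Anti-diagonal needs 218; the known cells sum to 161, so (1,4) = 57.
The remaining cell in row 1 is (1,3) = 218 − 126 = 92.
Using row 2: 72 + 77 + 27 + ? → (2,4) = 218 − 176 = 42.
The remaining cell in row 4 is (4,3) = 218 − 181 = 37.

37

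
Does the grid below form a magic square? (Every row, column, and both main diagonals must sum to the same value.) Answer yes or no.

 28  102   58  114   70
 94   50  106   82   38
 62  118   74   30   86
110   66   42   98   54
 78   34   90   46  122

No — main diagonal sums to 372 but column 4 sums to 370.

Row 1: 28 + 102 + 58 + 114 + 70 = 372.
Row 2: 94 + 50 + 106 + 82 + 38 = 370.
Row 3: 62 + 118 + 74 + 30 + 86 = 370.
Row 4: 110 + 66 + 42 + 98 + 54 = 370.
Row 5: 78 + 34 + 90 + 46 + 122 = 370.
Column 1: 28 + 94 + 62 + 110 + 78 = 372.
Column 2: 102 + 50 + 118 + 66 + 34 = 370.
Column 3: 58 + 106 + 74 + 42 + 90 = 370.
Column 4: 114 + 82 + 30 + 98 + 46 = 370.
Column 5: 70 + 38 + 86 + 54 + 122 = 370.
Main diagonal: 28 + 50 + 74 + 98 + 122 = 372.
Anti-diagonal: 70 + 82 + 74 + 66 + 78 = 370.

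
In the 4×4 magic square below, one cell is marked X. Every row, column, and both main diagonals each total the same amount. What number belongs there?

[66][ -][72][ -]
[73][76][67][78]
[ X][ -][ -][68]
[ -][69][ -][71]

Row 2 is complete and sums to 294; that is the magic constant.
Column 4 must total 294; the given cells sum to 217, so (1,4) = 77.
Using main diagonal: 66 + 76 + 71 + ? → (3,3) = 294 − 213 = 81.
Row 1: 66 + 72 + 77 + ? = 294, so (1,2) = 79.
Using column 2: 79 + 76 + 69 + ? → (3,2) = 294 − 224 = 70.
Column 3 must total 294; the given cells sum to 220, so (4,3) = 74.
From anti-diagonal, 294 − (77 + 67 + 70) gives (4,1) = 80.
Using row 3: 70 + 81 + 68 + ? → (3,1) = 294 − 219 = 75.

75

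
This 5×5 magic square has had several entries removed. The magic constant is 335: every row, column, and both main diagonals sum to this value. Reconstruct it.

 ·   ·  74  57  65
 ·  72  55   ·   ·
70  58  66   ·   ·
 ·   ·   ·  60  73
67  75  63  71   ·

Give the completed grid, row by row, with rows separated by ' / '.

Using row 5: 67 + 75 + 63 + 71 + ? → (5,5) = 335 − 276 = 59.
From column 3, 335 − (74 + 55 + 66 + 63) gives (4,3) = 77.
Main diagonal must total 335; the given cells sum to 257, so (1,1) = 78.
The remaining cell in row 1 is (1,2) = 335 − 274 = 61.
From column 2, 335 − (61 + 72 + 58 + 75) gives (4,2) = 69.
Anti-diagonal: 65 + 66 + 69 + 67 + ? = 335, so (2,4) = 68.
The remaining cell in row 4 is (4,1) = 335 − 279 = 56.
Column 1 needs 335; the known cells sum to 271, so (2,1) = 64.
From column 4, 335 − (57 + 68 + 60 + 71) gives (3,4) = 79.
From row 2, 335 − (64 + 72 + 55 + 68) gives (2,5) = 76.
The remaining cell in row 3 is (3,5) = 335 − 273 = 62.

78 61 74 57 65 / 64 72 55 68 76 / 70 58 66 79 62 / 56 69 77 60 73 / 67 75 63 71 59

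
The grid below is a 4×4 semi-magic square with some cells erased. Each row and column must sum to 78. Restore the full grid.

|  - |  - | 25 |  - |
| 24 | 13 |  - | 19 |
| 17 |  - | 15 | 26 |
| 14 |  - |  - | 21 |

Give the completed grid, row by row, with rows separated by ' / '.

23 18 25 12 / 24 13 22 19 / 17 20 15 26 / 14 27 16 21

Row 2 must total 78; the given cells sum to 56, so (2,3) = 22.
Row 3: 17 + 15 + 26 + ? = 78, so (3,2) = 20.
From column 1, 78 − (24 + 17 + 14) gives (1,1) = 23.
Column 3 needs 78; the known cells sum to 62, so (4,3) = 16.
Column 4 must total 78; the given cells sum to 66, so (1,4) = 12.
Row 1 needs 78; the known cells sum to 60, so (1,2) = 18.
Row 4 must total 78; the given cells sum to 51, so (4,2) = 27.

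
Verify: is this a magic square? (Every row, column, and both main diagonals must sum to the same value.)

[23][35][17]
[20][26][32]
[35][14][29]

Row 1: 23 + 35 + 17 = 75.
Row 2: 20 + 26 + 32 = 78.
Row 3: 35 + 14 + 29 = 78.
Column 1: 23 + 20 + 35 = 78.
Column 2: 35 + 26 + 14 = 75.
Column 3: 17 + 32 + 29 = 78.
Main diagonal: 23 + 26 + 29 = 78.
Anti-diagonal: 17 + 26 + 35 = 78.

No — anti-diagonal sums to 78 but column 2 sums to 75.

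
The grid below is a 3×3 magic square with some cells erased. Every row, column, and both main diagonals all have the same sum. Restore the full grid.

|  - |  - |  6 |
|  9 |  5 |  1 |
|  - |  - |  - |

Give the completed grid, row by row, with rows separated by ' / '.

Row 2 is already complete: 9 + 5 + 1 = 15, so that is the magic constant.
Column 3 must total 15; the given cells sum to 7, so (3,3) = 8.
Main diagonal must total 15; the given cells sum to 13, so (1,1) = 2.
From anti-diagonal, 15 − (6 + 5) gives (3,1) = 4.
Using row 1: 2 + 6 + ? → (1,2) = 15 − 8 = 7.
From row 3, 15 − (4 + 8) gives (3,2) = 3.

2 7 6 / 9 5 1 / 4 3 8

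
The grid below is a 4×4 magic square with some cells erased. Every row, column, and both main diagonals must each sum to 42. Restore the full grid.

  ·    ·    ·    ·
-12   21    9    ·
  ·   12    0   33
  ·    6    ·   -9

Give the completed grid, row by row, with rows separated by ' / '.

Row 2: -12 + 21 + 9 + ? = 42, so (2,4) = 24.
From row 3, 42 − (12 + 0 + 33) gives (3,1) = -3.
Column 2 must total 42; the given cells sum to 39, so (1,2) = 3.
Column 4: 24 + 33 + (-9) + ? = 42, so (1,4) = -6.
Using main diagonal: 21 + 0 + (-9) + ? → (1,1) = 42 − 12 = 30.
Anti-diagonal: -6 + 9 + 12 + ? = 42, so (4,1) = 27.
Using row 1: 30 + 3 + (-6) + ? → (1,3) = 42 − 27 = 15.
Row 4 needs 42; the known cells sum to 24, so (4,3) = 18.

30 3 15 -6 / -12 21 9 24 / -3 12 0 33 / 27 6 18 -9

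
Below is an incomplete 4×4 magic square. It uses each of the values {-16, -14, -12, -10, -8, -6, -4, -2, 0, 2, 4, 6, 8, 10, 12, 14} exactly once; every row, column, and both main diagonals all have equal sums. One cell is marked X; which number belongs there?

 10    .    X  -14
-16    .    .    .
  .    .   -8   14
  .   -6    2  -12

The 16 entries sum to -16, so each line sums to -16/4 = -4.
Row 4: -6 + 2 + (-12) + ? = -4, so (4,1) = 12.
The remaining cell in column 1 is (3,1) = -4 − 6 = -10.
The remaining cell in column 4 is (2,4) = -4 − (-12) = 8.
Main diagonal: 10 + (-8) + (-12) + ? = -4, so (2,2) = 6.
The remaining cell in row 2 is (2,3) = -4 − (-2) = -2.
Row 3: -10 + (-8) + 14 + ? = -4, so (3,2) = 0.
From column 2, -4 − (6 + 0 + (-6)) gives (1,2) = -4.
The remaining cell in column 3 is (1,3) = -4 − (-8) = 4.

4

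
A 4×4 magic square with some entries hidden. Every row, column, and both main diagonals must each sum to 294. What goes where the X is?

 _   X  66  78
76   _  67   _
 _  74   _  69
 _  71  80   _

The remaining cell in column 3 is (3,3) = 294 − 213 = 81.
Anti-diagonal needs 294; the known cells sum to 219, so (4,1) = 75.
Row 3 must total 294; the given cells sum to 224, so (3,1) = 70.
From row 4, 294 − (75 + 71 + 80) gives (4,4) = 68.
Column 1 needs 294; the known cells sum to 221, so (1,1) = 73.
Using column 4: 78 + 69 + 68 + ? → (2,4) = 294 − 215 = 79.
From main diagonal, 294 − (73 + 81 + 68) gives (2,2) = 72.
Using row 1: 73 + 66 + 78 + ? → (1,2) = 294 − 217 = 77.

77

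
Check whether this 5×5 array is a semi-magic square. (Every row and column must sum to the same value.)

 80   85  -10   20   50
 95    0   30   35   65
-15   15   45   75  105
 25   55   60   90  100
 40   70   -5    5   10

No — row 4 sums to 330 but column 2 sums to 225.

Row 1: 80 + 85 + (-10) + 20 + 50 = 225.
Row 2: 95 + 0 + 30 + 35 + 65 = 225.
Row 3: -15 + 15 + 45 + 75 + 105 = 225.
Row 4: 25 + 55 + 60 + 90 + 100 = 330.
Row 5: 40 + 70 + (-5) + 5 + 10 = 120.
Column 1: 80 + 95 + (-15) + 25 + 40 = 225.
Column 2: 85 + 0 + 15 + 55 + 70 = 225.
Column 3: -10 + 30 + 45 + 60 + (-5) = 120.
Column 4: 20 + 35 + 75 + 90 + 5 = 225.
Column 5: 50 + 65 + 105 + 100 + 10 = 330.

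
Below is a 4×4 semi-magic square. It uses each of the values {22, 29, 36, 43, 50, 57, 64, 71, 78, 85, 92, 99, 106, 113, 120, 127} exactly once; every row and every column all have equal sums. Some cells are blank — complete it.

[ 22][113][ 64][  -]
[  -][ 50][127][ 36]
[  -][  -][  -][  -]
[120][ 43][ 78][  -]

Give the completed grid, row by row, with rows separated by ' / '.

22 113 64 99 / 85 50 127 36 / 71 92 29 106 / 120 43 78 57

The 16 entries sum to 1192, so each line sums to 1192/4 = 298.
From row 1, 298 − (22 + 113 + 64) gives (1,4) = 99.
The remaining cell in row 2 is (2,1) = 298 − 213 = 85.
The remaining cell in row 4 is (4,4) = 298 − 241 = 57.
Column 1: 22 + 85 + 120 + ? = 298, so (3,1) = 71.
Column 2: 113 + 50 + 43 + ? = 298, so (3,2) = 92.
Column 3 must total 298; the given cells sum to 269, so (3,3) = 29.
Column 4: 99 + 36 + 57 + ? = 298, so (3,4) = 106.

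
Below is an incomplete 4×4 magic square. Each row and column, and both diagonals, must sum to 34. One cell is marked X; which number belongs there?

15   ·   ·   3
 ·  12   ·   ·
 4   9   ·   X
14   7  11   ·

Row 4 must total 34; the given cells sum to 32, so (4,4) = 2.
The remaining cell in column 1 is (2,1) = 34 − 33 = 1.
Column 2 must total 34; the given cells sum to 28, so (1,2) = 6.
Using main diagonal: 15 + 12 + 2 + ? → (3,3) = 34 − 29 = 5.
The remaining cell in anti-diagonal is (2,3) = 34 − 26 = 8.
From row 1, 34 − (15 + 6 + 3) gives (1,3) = 10.
Row 2: 1 + 12 + 8 + ? = 34, so (2,4) = 13.
Using row 3: 4 + 9 + 5 + ? → (3,4) = 34 − 18 = 16.

16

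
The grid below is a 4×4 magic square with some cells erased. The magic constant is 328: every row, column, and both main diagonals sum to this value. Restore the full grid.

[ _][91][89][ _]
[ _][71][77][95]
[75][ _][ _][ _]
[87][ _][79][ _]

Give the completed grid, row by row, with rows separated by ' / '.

81 91 89 67 / 85 71 77 95 / 75 97 83 73 / 87 69 79 93

The remaining cell in row 2 is (2,1) = 328 − 243 = 85.
Column 1 must total 328; the given cells sum to 247, so (1,1) = 81.
Column 3: 89 + 77 + 79 + ? = 328, so (3,3) = 83.
Main diagonal needs 328; the known cells sum to 235, so (4,4) = 93.
The remaining cell in row 1 is (1,4) = 328 − 261 = 67.
The remaining cell in row 4 is (4,2) = 328 − 259 = 69.
Column 2 must total 328; the given cells sum to 231, so (3,2) = 97.
Column 4: 67 + 95 + 93 + ? = 328, so (3,4) = 73.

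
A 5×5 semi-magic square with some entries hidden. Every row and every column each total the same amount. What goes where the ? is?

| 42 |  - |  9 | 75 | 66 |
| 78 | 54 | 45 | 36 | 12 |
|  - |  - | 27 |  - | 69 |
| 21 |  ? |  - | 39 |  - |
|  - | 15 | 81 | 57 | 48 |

72

Row 2 is complete and sums to 225; that is the magic constant.
From row 1, 225 − (42 + 9 + 75 + 66) gives (1,2) = 33.
The remaining cell in row 5 is (5,1) = 225 − 201 = 24.
The remaining cell in column 1 is (3,1) = 225 − 165 = 60.
Column 3: 9 + 45 + 27 + 81 + ? = 225, so (4,3) = 63.
Column 4: 75 + 36 + 39 + 57 + ? = 225, so (3,4) = 18.
Column 5 needs 225; the known cells sum to 195, so (4,5) = 30.
Using row 3: 60 + 27 + 18 + 69 + ? → (3,2) = 225 − 174 = 51.
Row 4: 21 + 63 + 39 + 30 + ? = 225, so (4,2) = 72.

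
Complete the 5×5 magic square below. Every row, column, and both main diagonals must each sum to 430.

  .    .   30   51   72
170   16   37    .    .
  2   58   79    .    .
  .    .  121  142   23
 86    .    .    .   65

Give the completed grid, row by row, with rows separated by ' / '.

128 149 30 51 72 / 170 16 37 93 114 / 2 58 79 135 156 / 44 100 121 142 23 / 86 107 163 9 65

Column 3 must total 430; the given cells sum to 267, so (5,3) = 163.
Main diagonal needs 430; the known cells sum to 302, so (1,1) = 128.
Using row 1: 128 + 30 + 51 + 72 + ? → (1,2) = 430 − 281 = 149.
From column 1, 430 − (128 + 170 + 2 + 86) gives (4,1) = 44.
Row 4 must total 430; the given cells sum to 330, so (4,2) = 100.
From column 2, 430 − (149 + 16 + 58 + 100) gives (5,2) = 107.
Anti-diagonal: 72 + 79 + 100 + 86 + ? = 430, so (2,4) = 93.
Row 2 needs 430; the known cells sum to 316, so (2,5) = 114.
The remaining cell in row 5 is (5,4) = 430 − 421 = 9.
The remaining cell in column 4 is (3,4) = 430 − 295 = 135.
Using column 5: 72 + 114 + 23 + 65 + ? → (3,5) = 430 − 274 = 156.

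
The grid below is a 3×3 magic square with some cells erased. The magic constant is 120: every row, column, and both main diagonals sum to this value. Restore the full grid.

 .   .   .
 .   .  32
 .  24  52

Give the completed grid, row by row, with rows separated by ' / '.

Using row 3: 24 + 52 + ? → (3,1) = 120 − 76 = 44.
The remaining cell in column 3 is (1,3) = 120 − 84 = 36.
Anti-diagonal: 36 + 44 + ? = 120, so (2,2) = 40.
Using row 2: 40 + 32 + ? → (2,1) = 120 − 72 = 48.
Column 1: 48 + 44 + ? = 120, so (1,1) = 28.
Column 2 needs 120; the known cells sum to 64, so (1,2) = 56.

28 56 36 / 48 40 32 / 44 24 52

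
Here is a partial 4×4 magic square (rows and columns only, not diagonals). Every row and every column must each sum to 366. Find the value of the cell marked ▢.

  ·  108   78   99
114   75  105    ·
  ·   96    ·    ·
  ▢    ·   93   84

102

From row 1, 366 − (108 + 78 + 99) gives (1,1) = 81.
Using row 2: 114 + 75 + 105 + ? → (2,4) = 366 − 294 = 72.
From column 2, 366 − (108 + 75 + 96) gives (4,2) = 87.
The remaining cell in column 3 is (3,3) = 366 − 276 = 90.
Column 4 needs 366; the known cells sum to 255, so (3,4) = 111.
The remaining cell in row 3 is (3,1) = 366 − 297 = 69.
Using row 4: 87 + 93 + 84 + ? → (4,1) = 366 − 264 = 102.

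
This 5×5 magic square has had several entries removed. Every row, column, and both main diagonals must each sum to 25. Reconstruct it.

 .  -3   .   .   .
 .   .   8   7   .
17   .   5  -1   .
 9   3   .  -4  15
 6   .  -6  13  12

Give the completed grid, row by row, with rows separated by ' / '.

Row 4 needs 25; the known cells sum to 23, so (4,3) = 2.
The remaining cell in row 5 is (5,2) = 25 − 25 = 0.
From column 3, 25 − (8 + 5 + 2 + (-6)) gives (1,3) = 16.
Column 4: 7 + (-1) + (-4) + 13 + ? = 25, so (1,4) = 10.
From anti-diagonal, 25 − (7 + 5 + 3 + 6) gives (1,5) = 4.
Row 1 must total 25; the given cells sum to 27, so (1,1) = -2.
Column 1 must total 25; the given cells sum to 30, so (2,1) = -5.
Using main diagonal: -2 + 5 + (-4) + 12 + ? → (2,2) = 25 − 11 = 14.
The remaining cell in row 2 is (2,5) = 25 − 24 = 1.
From column 2, 25 − (-3 + 14 + 3 + 0) gives (3,2) = 11.
From column 5, 25 − (4 + 1 + 15 + 12) gives (3,5) = -7.

-2 -3 16 10 4 / -5 14 8 7 1 / 17 11 5 -1 -7 / 9 3 2 -4 15 / 6 0 -6 13 12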